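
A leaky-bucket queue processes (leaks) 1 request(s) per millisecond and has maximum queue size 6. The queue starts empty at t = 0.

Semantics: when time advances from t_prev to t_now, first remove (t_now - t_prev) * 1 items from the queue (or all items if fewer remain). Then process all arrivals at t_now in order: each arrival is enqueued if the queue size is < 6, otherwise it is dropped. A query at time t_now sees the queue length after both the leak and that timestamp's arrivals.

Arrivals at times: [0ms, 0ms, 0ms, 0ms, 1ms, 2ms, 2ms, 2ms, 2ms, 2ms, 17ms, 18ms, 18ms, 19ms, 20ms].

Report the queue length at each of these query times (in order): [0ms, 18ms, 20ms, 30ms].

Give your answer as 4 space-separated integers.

Answer: 4 2 2 0

Derivation:
Queue lengths at query times:
  query t=0ms: backlog = 4
  query t=18ms: backlog = 2
  query t=20ms: backlog = 2
  query t=30ms: backlog = 0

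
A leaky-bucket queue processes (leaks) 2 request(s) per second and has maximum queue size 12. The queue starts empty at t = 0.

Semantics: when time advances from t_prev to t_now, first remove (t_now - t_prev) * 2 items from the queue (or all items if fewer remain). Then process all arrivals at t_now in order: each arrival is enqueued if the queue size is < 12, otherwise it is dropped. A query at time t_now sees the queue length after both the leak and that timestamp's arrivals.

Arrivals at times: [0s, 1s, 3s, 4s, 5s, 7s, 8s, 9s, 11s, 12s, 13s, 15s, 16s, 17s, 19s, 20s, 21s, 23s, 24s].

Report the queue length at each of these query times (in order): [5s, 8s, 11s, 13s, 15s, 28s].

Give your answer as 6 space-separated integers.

Answer: 1 1 1 1 1 0

Derivation:
Queue lengths at query times:
  query t=5s: backlog = 1
  query t=8s: backlog = 1
  query t=11s: backlog = 1
  query t=13s: backlog = 1
  query t=15s: backlog = 1
  query t=28s: backlog = 0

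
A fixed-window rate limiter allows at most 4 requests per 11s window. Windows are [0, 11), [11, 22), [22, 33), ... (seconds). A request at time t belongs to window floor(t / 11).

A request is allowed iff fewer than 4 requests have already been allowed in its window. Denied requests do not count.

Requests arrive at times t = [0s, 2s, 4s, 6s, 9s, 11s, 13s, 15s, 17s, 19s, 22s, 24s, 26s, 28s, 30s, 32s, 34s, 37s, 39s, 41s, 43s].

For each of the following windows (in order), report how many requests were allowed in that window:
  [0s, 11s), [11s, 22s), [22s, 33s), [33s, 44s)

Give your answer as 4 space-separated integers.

Processing requests:
  req#1 t=0s (window 0): ALLOW
  req#2 t=2s (window 0): ALLOW
  req#3 t=4s (window 0): ALLOW
  req#4 t=6s (window 0): ALLOW
  req#5 t=9s (window 0): DENY
  req#6 t=11s (window 1): ALLOW
  req#7 t=13s (window 1): ALLOW
  req#8 t=15s (window 1): ALLOW
  req#9 t=17s (window 1): ALLOW
  req#10 t=19s (window 1): DENY
  req#11 t=22s (window 2): ALLOW
  req#12 t=24s (window 2): ALLOW
  req#13 t=26s (window 2): ALLOW
  req#14 t=28s (window 2): ALLOW
  req#15 t=30s (window 2): DENY
  req#16 t=32s (window 2): DENY
  req#17 t=34s (window 3): ALLOW
  req#18 t=37s (window 3): ALLOW
  req#19 t=39s (window 3): ALLOW
  req#20 t=41s (window 3): ALLOW
  req#21 t=43s (window 3): DENY

Allowed counts by window: 4 4 4 4

Answer: 4 4 4 4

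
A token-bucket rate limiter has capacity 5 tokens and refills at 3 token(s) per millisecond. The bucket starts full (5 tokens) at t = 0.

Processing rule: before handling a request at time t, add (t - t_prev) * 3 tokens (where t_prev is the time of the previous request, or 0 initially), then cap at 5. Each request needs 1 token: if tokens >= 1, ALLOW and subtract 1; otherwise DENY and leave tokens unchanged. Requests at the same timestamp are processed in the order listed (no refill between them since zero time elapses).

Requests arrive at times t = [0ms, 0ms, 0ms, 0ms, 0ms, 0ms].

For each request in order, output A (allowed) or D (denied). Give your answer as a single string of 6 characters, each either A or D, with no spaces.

Simulating step by step:
  req#1 t=0ms: ALLOW
  req#2 t=0ms: ALLOW
  req#3 t=0ms: ALLOW
  req#4 t=0ms: ALLOW
  req#5 t=0ms: ALLOW
  req#6 t=0ms: DENY

Answer: AAAAAD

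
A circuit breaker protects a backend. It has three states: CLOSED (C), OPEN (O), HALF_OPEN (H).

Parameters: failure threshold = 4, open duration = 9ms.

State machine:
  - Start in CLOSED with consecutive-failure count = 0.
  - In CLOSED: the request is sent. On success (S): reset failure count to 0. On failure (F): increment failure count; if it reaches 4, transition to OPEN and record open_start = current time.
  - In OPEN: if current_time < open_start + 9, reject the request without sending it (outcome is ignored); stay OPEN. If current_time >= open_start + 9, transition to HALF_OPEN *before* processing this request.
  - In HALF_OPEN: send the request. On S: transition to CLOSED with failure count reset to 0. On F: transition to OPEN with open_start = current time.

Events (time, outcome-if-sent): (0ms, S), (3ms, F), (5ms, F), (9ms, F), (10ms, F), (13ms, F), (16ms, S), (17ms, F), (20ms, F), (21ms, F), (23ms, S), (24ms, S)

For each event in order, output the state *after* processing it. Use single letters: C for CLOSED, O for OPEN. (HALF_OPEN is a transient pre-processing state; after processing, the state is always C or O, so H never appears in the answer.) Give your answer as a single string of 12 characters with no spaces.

Answer: CCCCOOOOOOOO

Derivation:
State after each event:
  event#1 t=0ms outcome=S: state=CLOSED
  event#2 t=3ms outcome=F: state=CLOSED
  event#3 t=5ms outcome=F: state=CLOSED
  event#4 t=9ms outcome=F: state=CLOSED
  event#5 t=10ms outcome=F: state=OPEN
  event#6 t=13ms outcome=F: state=OPEN
  event#7 t=16ms outcome=S: state=OPEN
  event#8 t=17ms outcome=F: state=OPEN
  event#9 t=20ms outcome=F: state=OPEN
  event#10 t=21ms outcome=F: state=OPEN
  event#11 t=23ms outcome=S: state=OPEN
  event#12 t=24ms outcome=S: state=OPEN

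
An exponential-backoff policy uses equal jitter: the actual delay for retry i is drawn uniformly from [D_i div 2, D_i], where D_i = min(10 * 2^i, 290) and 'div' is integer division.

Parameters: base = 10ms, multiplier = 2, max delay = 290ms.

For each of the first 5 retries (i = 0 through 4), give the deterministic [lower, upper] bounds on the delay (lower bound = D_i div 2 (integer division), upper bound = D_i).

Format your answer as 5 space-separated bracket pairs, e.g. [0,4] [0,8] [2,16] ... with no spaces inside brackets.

Answer: [5,10] [10,20] [20,40] [40,80] [80,160]

Derivation:
Computing bounds per retry:
  i=0: D_i=min(10*2^0,290)=10, bounds=[5,10]
  i=1: D_i=min(10*2^1,290)=20, bounds=[10,20]
  i=2: D_i=min(10*2^2,290)=40, bounds=[20,40]
  i=3: D_i=min(10*2^3,290)=80, bounds=[40,80]
  i=4: D_i=min(10*2^4,290)=160, bounds=[80,160]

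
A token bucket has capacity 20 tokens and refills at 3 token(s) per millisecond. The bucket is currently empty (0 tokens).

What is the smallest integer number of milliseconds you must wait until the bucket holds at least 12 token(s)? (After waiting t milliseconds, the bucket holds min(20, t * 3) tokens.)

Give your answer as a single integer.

Answer: 4

Derivation:
Need t * 3 >= 12, so t >= 12/3.
Smallest integer t = ceil(12/3) = 4.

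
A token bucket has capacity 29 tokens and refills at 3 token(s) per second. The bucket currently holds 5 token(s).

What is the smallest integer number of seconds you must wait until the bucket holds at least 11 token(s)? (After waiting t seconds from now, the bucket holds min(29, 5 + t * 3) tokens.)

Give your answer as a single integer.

Need 5 + t * 3 >= 11, so t >= 6/3.
Smallest integer t = ceil(6/3) = 2.

Answer: 2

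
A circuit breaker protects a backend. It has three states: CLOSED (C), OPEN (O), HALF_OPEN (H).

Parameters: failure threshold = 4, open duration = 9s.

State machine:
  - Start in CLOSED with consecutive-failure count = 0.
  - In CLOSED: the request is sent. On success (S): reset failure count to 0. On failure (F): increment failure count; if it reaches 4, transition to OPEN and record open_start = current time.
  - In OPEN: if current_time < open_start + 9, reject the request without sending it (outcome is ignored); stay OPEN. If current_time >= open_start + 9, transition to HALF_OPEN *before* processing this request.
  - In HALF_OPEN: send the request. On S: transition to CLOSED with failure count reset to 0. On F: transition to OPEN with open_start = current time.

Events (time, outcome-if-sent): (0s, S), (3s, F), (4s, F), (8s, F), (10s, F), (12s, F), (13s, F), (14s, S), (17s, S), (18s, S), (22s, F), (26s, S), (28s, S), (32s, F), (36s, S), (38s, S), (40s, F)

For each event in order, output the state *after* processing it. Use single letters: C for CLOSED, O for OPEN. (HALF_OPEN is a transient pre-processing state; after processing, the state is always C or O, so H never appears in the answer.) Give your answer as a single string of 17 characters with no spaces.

Answer: CCCCOOOOOOOOOOOOO

Derivation:
State after each event:
  event#1 t=0s outcome=S: state=CLOSED
  event#2 t=3s outcome=F: state=CLOSED
  event#3 t=4s outcome=F: state=CLOSED
  event#4 t=8s outcome=F: state=CLOSED
  event#5 t=10s outcome=F: state=OPEN
  event#6 t=12s outcome=F: state=OPEN
  event#7 t=13s outcome=F: state=OPEN
  event#8 t=14s outcome=S: state=OPEN
  event#9 t=17s outcome=S: state=OPEN
  event#10 t=18s outcome=S: state=OPEN
  event#11 t=22s outcome=F: state=OPEN
  event#12 t=26s outcome=S: state=OPEN
  event#13 t=28s outcome=S: state=OPEN
  event#14 t=32s outcome=F: state=OPEN
  event#15 t=36s outcome=S: state=OPEN
  event#16 t=38s outcome=S: state=OPEN
  event#17 t=40s outcome=F: state=OPEN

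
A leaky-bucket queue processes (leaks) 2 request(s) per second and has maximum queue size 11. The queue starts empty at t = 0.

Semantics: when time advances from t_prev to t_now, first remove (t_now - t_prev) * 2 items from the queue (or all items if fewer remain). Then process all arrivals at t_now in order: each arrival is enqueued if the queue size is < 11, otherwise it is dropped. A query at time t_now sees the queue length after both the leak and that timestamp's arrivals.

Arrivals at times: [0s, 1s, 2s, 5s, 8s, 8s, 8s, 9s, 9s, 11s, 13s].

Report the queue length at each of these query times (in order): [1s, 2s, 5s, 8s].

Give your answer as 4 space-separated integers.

Answer: 1 1 1 3

Derivation:
Queue lengths at query times:
  query t=1s: backlog = 1
  query t=2s: backlog = 1
  query t=5s: backlog = 1
  query t=8s: backlog = 3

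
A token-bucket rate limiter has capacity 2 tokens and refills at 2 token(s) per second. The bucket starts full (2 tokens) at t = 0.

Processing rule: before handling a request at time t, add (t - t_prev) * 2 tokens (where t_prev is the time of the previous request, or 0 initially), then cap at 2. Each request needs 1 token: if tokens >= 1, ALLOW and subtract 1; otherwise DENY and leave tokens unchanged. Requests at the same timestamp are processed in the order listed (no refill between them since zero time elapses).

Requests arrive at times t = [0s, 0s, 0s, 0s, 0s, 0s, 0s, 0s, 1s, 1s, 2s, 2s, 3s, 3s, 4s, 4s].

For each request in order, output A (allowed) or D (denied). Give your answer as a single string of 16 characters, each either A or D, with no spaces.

Simulating step by step:
  req#1 t=0s: ALLOW
  req#2 t=0s: ALLOW
  req#3 t=0s: DENY
  req#4 t=0s: DENY
  req#5 t=0s: DENY
  req#6 t=0s: DENY
  req#7 t=0s: DENY
  req#8 t=0s: DENY
  req#9 t=1s: ALLOW
  req#10 t=1s: ALLOW
  req#11 t=2s: ALLOW
  req#12 t=2s: ALLOW
  req#13 t=3s: ALLOW
  req#14 t=3s: ALLOW
  req#15 t=4s: ALLOW
  req#16 t=4s: ALLOW

Answer: AADDDDDDAAAAAAAA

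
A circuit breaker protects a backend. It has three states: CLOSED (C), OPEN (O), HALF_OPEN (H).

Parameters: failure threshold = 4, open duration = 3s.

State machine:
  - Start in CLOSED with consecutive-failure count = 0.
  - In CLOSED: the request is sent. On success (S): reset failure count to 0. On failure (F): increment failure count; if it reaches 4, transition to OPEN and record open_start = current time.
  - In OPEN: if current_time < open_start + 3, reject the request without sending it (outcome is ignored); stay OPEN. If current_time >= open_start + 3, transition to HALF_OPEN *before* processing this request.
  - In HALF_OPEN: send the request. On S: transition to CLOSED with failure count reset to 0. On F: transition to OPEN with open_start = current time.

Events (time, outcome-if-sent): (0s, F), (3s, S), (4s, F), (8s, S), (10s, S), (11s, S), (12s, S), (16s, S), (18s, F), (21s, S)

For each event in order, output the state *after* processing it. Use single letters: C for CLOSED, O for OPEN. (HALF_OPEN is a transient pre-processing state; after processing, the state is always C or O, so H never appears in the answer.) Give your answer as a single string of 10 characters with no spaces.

Answer: CCCCCCCCCC

Derivation:
State after each event:
  event#1 t=0s outcome=F: state=CLOSED
  event#2 t=3s outcome=S: state=CLOSED
  event#3 t=4s outcome=F: state=CLOSED
  event#4 t=8s outcome=S: state=CLOSED
  event#5 t=10s outcome=S: state=CLOSED
  event#6 t=11s outcome=S: state=CLOSED
  event#7 t=12s outcome=S: state=CLOSED
  event#8 t=16s outcome=S: state=CLOSED
  event#9 t=18s outcome=F: state=CLOSED
  event#10 t=21s outcome=S: state=CLOSED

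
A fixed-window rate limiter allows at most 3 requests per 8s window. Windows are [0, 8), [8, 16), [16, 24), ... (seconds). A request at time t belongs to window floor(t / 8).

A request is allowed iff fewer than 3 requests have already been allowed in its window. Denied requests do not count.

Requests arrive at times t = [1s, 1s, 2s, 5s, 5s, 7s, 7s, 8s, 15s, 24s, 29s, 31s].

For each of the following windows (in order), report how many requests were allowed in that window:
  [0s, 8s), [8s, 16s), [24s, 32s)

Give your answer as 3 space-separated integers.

Answer: 3 2 3

Derivation:
Processing requests:
  req#1 t=1s (window 0): ALLOW
  req#2 t=1s (window 0): ALLOW
  req#3 t=2s (window 0): ALLOW
  req#4 t=5s (window 0): DENY
  req#5 t=5s (window 0): DENY
  req#6 t=7s (window 0): DENY
  req#7 t=7s (window 0): DENY
  req#8 t=8s (window 1): ALLOW
  req#9 t=15s (window 1): ALLOW
  req#10 t=24s (window 3): ALLOW
  req#11 t=29s (window 3): ALLOW
  req#12 t=31s (window 3): ALLOW

Allowed counts by window: 3 2 3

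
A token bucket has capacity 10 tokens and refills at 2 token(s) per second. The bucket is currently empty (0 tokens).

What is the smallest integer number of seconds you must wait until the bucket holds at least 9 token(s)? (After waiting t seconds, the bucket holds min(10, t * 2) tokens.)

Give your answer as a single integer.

Need t * 2 >= 9, so t >= 9/2.
Smallest integer t = ceil(9/2) = 5.

Answer: 5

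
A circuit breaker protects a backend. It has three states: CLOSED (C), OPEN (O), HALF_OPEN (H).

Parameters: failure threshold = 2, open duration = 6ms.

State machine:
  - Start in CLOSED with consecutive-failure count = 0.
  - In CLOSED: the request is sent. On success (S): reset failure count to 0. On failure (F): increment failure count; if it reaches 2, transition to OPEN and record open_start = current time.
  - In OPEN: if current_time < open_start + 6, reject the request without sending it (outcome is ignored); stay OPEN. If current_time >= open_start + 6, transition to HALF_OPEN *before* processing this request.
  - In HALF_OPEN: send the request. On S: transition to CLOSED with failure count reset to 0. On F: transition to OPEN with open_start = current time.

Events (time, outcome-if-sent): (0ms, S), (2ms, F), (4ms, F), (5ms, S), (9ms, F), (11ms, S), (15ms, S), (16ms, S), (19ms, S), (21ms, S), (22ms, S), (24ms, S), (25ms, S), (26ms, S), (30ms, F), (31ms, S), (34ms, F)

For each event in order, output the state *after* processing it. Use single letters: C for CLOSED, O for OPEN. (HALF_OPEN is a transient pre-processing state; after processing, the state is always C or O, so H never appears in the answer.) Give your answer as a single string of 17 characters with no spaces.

Answer: CCOOOCCCCCCCCCCCC

Derivation:
State after each event:
  event#1 t=0ms outcome=S: state=CLOSED
  event#2 t=2ms outcome=F: state=CLOSED
  event#3 t=4ms outcome=F: state=OPEN
  event#4 t=5ms outcome=S: state=OPEN
  event#5 t=9ms outcome=F: state=OPEN
  event#6 t=11ms outcome=S: state=CLOSED
  event#7 t=15ms outcome=S: state=CLOSED
  event#8 t=16ms outcome=S: state=CLOSED
  event#9 t=19ms outcome=S: state=CLOSED
  event#10 t=21ms outcome=S: state=CLOSED
  event#11 t=22ms outcome=S: state=CLOSED
  event#12 t=24ms outcome=S: state=CLOSED
  event#13 t=25ms outcome=S: state=CLOSED
  event#14 t=26ms outcome=S: state=CLOSED
  event#15 t=30ms outcome=F: state=CLOSED
  event#16 t=31ms outcome=S: state=CLOSED
  event#17 t=34ms outcome=F: state=CLOSED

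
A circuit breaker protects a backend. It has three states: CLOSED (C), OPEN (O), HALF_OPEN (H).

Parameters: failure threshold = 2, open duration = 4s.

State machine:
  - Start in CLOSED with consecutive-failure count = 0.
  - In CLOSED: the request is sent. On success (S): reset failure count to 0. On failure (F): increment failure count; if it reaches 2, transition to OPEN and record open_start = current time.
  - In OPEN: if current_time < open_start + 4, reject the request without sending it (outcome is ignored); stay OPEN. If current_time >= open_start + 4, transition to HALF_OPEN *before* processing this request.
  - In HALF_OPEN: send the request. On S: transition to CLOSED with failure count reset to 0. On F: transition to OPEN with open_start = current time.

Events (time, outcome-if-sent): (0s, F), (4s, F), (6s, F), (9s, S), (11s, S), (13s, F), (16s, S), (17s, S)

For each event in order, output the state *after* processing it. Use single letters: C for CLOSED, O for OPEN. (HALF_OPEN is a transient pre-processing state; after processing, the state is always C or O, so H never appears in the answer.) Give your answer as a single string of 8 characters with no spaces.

State after each event:
  event#1 t=0s outcome=F: state=CLOSED
  event#2 t=4s outcome=F: state=OPEN
  event#3 t=6s outcome=F: state=OPEN
  event#4 t=9s outcome=S: state=CLOSED
  event#5 t=11s outcome=S: state=CLOSED
  event#6 t=13s outcome=F: state=CLOSED
  event#7 t=16s outcome=S: state=CLOSED
  event#8 t=17s outcome=S: state=CLOSED

Answer: COOCCCCC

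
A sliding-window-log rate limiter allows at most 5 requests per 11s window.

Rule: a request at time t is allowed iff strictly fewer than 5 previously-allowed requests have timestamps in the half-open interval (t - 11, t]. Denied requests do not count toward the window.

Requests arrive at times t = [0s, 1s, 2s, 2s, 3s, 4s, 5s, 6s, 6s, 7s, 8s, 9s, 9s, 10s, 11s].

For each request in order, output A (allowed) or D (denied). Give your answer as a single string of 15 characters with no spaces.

Tracking allowed requests in the window:
  req#1 t=0s: ALLOW
  req#2 t=1s: ALLOW
  req#3 t=2s: ALLOW
  req#4 t=2s: ALLOW
  req#5 t=3s: ALLOW
  req#6 t=4s: DENY
  req#7 t=5s: DENY
  req#8 t=6s: DENY
  req#9 t=6s: DENY
  req#10 t=7s: DENY
  req#11 t=8s: DENY
  req#12 t=9s: DENY
  req#13 t=9s: DENY
  req#14 t=10s: DENY
  req#15 t=11s: ALLOW

Answer: AAAAADDDDDDDDDA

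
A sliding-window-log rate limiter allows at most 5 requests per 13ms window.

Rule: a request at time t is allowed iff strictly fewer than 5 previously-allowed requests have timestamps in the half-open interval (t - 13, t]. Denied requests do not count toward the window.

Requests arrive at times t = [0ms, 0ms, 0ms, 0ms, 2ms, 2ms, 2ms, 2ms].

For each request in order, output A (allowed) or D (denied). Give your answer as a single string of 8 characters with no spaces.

Tracking allowed requests in the window:
  req#1 t=0ms: ALLOW
  req#2 t=0ms: ALLOW
  req#3 t=0ms: ALLOW
  req#4 t=0ms: ALLOW
  req#5 t=2ms: ALLOW
  req#6 t=2ms: DENY
  req#7 t=2ms: DENY
  req#8 t=2ms: DENY

Answer: AAAAADDD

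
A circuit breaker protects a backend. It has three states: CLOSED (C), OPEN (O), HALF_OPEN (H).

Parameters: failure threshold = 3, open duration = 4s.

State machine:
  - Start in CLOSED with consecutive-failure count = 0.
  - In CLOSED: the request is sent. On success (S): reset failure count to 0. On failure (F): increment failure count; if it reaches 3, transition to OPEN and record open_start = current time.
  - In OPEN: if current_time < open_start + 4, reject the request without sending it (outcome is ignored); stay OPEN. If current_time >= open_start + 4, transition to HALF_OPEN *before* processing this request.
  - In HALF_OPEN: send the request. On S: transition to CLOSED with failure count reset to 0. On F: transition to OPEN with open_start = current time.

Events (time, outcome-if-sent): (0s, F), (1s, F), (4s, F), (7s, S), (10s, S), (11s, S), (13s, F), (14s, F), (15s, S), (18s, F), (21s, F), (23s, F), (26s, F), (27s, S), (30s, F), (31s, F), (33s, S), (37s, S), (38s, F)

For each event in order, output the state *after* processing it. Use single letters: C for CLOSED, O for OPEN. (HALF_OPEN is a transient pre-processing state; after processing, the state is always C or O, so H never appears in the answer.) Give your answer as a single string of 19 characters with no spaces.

Answer: CCOOCCCCCCCOOCCCCCC

Derivation:
State after each event:
  event#1 t=0s outcome=F: state=CLOSED
  event#2 t=1s outcome=F: state=CLOSED
  event#3 t=4s outcome=F: state=OPEN
  event#4 t=7s outcome=S: state=OPEN
  event#5 t=10s outcome=S: state=CLOSED
  event#6 t=11s outcome=S: state=CLOSED
  event#7 t=13s outcome=F: state=CLOSED
  event#8 t=14s outcome=F: state=CLOSED
  event#9 t=15s outcome=S: state=CLOSED
  event#10 t=18s outcome=F: state=CLOSED
  event#11 t=21s outcome=F: state=CLOSED
  event#12 t=23s outcome=F: state=OPEN
  event#13 t=26s outcome=F: state=OPEN
  event#14 t=27s outcome=S: state=CLOSED
  event#15 t=30s outcome=F: state=CLOSED
  event#16 t=31s outcome=F: state=CLOSED
  event#17 t=33s outcome=S: state=CLOSED
  event#18 t=37s outcome=S: state=CLOSED
  event#19 t=38s outcome=F: state=CLOSED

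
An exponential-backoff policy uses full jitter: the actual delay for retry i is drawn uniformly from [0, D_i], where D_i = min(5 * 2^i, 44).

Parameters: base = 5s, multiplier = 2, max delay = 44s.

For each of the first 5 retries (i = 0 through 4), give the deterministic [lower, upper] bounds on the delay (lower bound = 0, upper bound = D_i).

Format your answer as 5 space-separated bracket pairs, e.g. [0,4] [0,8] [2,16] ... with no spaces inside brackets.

Answer: [0,5] [0,10] [0,20] [0,40] [0,44]

Derivation:
Computing bounds per retry:
  i=0: D_i=min(5*2^0,44)=5, bounds=[0,5]
  i=1: D_i=min(5*2^1,44)=10, bounds=[0,10]
  i=2: D_i=min(5*2^2,44)=20, bounds=[0,20]
  i=3: D_i=min(5*2^3,44)=40, bounds=[0,40]
  i=4: D_i=min(5*2^4,44)=44, bounds=[0,44]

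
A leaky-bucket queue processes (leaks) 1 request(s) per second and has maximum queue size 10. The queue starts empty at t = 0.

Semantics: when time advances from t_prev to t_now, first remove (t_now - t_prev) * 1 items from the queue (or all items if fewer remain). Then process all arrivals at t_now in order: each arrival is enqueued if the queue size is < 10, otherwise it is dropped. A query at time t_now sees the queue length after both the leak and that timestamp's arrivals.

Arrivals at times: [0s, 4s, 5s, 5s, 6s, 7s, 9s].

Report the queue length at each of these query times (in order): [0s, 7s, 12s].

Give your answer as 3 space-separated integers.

Answer: 1 2 0

Derivation:
Queue lengths at query times:
  query t=0s: backlog = 1
  query t=7s: backlog = 2
  query t=12s: backlog = 0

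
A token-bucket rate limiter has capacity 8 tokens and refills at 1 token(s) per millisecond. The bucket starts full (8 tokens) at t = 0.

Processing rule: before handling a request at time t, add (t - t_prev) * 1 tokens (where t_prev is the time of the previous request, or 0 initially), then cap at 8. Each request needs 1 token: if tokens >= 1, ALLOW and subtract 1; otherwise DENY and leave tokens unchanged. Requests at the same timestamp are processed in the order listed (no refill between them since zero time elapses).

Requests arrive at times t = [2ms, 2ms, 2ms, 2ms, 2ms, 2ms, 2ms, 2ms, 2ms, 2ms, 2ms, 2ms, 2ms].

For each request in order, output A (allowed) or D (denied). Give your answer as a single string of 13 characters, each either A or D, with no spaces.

Answer: AAAAAAAADDDDD

Derivation:
Simulating step by step:
  req#1 t=2ms: ALLOW
  req#2 t=2ms: ALLOW
  req#3 t=2ms: ALLOW
  req#4 t=2ms: ALLOW
  req#5 t=2ms: ALLOW
  req#6 t=2ms: ALLOW
  req#7 t=2ms: ALLOW
  req#8 t=2ms: ALLOW
  req#9 t=2ms: DENY
  req#10 t=2ms: DENY
  req#11 t=2ms: DENY
  req#12 t=2ms: DENY
  req#13 t=2ms: DENY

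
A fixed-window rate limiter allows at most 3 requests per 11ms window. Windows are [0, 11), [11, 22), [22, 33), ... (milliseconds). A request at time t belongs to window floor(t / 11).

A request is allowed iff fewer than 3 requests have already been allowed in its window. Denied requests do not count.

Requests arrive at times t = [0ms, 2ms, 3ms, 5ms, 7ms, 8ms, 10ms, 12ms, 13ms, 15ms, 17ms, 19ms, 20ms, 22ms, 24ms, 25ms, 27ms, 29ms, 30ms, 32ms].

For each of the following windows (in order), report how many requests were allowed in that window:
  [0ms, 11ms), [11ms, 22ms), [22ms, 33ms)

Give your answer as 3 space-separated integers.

Answer: 3 3 3

Derivation:
Processing requests:
  req#1 t=0ms (window 0): ALLOW
  req#2 t=2ms (window 0): ALLOW
  req#3 t=3ms (window 0): ALLOW
  req#4 t=5ms (window 0): DENY
  req#5 t=7ms (window 0): DENY
  req#6 t=8ms (window 0): DENY
  req#7 t=10ms (window 0): DENY
  req#8 t=12ms (window 1): ALLOW
  req#9 t=13ms (window 1): ALLOW
  req#10 t=15ms (window 1): ALLOW
  req#11 t=17ms (window 1): DENY
  req#12 t=19ms (window 1): DENY
  req#13 t=20ms (window 1): DENY
  req#14 t=22ms (window 2): ALLOW
  req#15 t=24ms (window 2): ALLOW
  req#16 t=25ms (window 2): ALLOW
  req#17 t=27ms (window 2): DENY
  req#18 t=29ms (window 2): DENY
  req#19 t=30ms (window 2): DENY
  req#20 t=32ms (window 2): DENY

Allowed counts by window: 3 3 3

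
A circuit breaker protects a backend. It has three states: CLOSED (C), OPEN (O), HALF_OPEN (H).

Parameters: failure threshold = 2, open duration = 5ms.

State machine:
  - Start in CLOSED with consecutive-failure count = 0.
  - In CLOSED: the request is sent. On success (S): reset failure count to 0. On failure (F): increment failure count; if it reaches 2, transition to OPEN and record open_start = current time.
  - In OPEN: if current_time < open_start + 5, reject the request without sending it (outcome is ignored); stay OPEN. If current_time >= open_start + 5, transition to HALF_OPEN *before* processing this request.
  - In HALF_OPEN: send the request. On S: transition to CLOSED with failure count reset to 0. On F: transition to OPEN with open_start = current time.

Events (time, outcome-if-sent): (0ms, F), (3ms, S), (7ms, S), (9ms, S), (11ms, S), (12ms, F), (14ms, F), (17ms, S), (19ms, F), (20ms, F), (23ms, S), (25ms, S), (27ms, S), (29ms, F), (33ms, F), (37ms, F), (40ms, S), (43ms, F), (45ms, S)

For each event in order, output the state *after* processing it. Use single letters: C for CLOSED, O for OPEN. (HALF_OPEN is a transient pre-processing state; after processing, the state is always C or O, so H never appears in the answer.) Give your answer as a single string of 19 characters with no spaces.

State after each event:
  event#1 t=0ms outcome=F: state=CLOSED
  event#2 t=3ms outcome=S: state=CLOSED
  event#3 t=7ms outcome=S: state=CLOSED
  event#4 t=9ms outcome=S: state=CLOSED
  event#5 t=11ms outcome=S: state=CLOSED
  event#6 t=12ms outcome=F: state=CLOSED
  event#7 t=14ms outcome=F: state=OPEN
  event#8 t=17ms outcome=S: state=OPEN
  event#9 t=19ms outcome=F: state=OPEN
  event#10 t=20ms outcome=F: state=OPEN
  event#11 t=23ms outcome=S: state=OPEN
  event#12 t=25ms outcome=S: state=CLOSED
  event#13 t=27ms outcome=S: state=CLOSED
  event#14 t=29ms outcome=F: state=CLOSED
  event#15 t=33ms outcome=F: state=OPEN
  event#16 t=37ms outcome=F: state=OPEN
  event#17 t=40ms outcome=S: state=CLOSED
  event#18 t=43ms outcome=F: state=CLOSED
  event#19 t=45ms outcome=S: state=CLOSED

Answer: CCCCCCOOOOOCCCOOCCC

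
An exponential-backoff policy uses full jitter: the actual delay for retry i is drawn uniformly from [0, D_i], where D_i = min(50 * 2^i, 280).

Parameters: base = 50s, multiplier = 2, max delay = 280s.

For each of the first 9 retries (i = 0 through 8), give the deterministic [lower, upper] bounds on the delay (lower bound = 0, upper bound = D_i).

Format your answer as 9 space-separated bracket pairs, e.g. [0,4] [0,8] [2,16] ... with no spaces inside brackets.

Answer: [0,50] [0,100] [0,200] [0,280] [0,280] [0,280] [0,280] [0,280] [0,280]

Derivation:
Computing bounds per retry:
  i=0: D_i=min(50*2^0,280)=50, bounds=[0,50]
  i=1: D_i=min(50*2^1,280)=100, bounds=[0,100]
  i=2: D_i=min(50*2^2,280)=200, bounds=[0,200]
  i=3: D_i=min(50*2^3,280)=280, bounds=[0,280]
  i=4: D_i=min(50*2^4,280)=280, bounds=[0,280]
  i=5: D_i=min(50*2^5,280)=280, bounds=[0,280]
  i=6: D_i=min(50*2^6,280)=280, bounds=[0,280]
  i=7: D_i=min(50*2^7,280)=280, bounds=[0,280]
  i=8: D_i=min(50*2^8,280)=280, bounds=[0,280]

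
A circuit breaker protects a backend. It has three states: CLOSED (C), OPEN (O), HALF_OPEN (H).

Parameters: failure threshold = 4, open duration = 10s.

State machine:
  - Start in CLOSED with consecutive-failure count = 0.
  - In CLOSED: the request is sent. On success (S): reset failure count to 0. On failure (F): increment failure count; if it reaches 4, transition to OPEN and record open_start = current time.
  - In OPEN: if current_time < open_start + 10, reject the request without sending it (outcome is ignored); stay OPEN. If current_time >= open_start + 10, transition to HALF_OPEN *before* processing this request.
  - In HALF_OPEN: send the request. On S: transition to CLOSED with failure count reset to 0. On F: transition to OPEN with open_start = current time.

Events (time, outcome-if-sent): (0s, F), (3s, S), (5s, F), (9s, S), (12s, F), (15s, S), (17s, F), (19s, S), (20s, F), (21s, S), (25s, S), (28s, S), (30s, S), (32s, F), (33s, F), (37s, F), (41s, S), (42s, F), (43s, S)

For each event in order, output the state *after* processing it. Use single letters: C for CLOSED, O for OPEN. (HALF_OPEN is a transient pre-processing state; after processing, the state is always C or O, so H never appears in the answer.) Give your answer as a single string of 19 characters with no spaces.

Answer: CCCCCCCCCCCCCCCCCCC

Derivation:
State after each event:
  event#1 t=0s outcome=F: state=CLOSED
  event#2 t=3s outcome=S: state=CLOSED
  event#3 t=5s outcome=F: state=CLOSED
  event#4 t=9s outcome=S: state=CLOSED
  event#5 t=12s outcome=F: state=CLOSED
  event#6 t=15s outcome=S: state=CLOSED
  event#7 t=17s outcome=F: state=CLOSED
  event#8 t=19s outcome=S: state=CLOSED
  event#9 t=20s outcome=F: state=CLOSED
  event#10 t=21s outcome=S: state=CLOSED
  event#11 t=25s outcome=S: state=CLOSED
  event#12 t=28s outcome=S: state=CLOSED
  event#13 t=30s outcome=S: state=CLOSED
  event#14 t=32s outcome=F: state=CLOSED
  event#15 t=33s outcome=F: state=CLOSED
  event#16 t=37s outcome=F: state=CLOSED
  event#17 t=41s outcome=S: state=CLOSED
  event#18 t=42s outcome=F: state=CLOSED
  event#19 t=43s outcome=S: state=CLOSED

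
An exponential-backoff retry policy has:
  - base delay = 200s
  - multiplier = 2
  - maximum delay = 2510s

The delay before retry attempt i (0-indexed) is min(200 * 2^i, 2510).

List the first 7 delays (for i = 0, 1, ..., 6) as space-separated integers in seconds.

Answer: 200 400 800 1600 2510 2510 2510

Derivation:
Computing each delay:
  i=0: min(200*2^0, 2510) = 200
  i=1: min(200*2^1, 2510) = 400
  i=2: min(200*2^2, 2510) = 800
  i=3: min(200*2^3, 2510) = 1600
  i=4: min(200*2^4, 2510) = 2510
  i=5: min(200*2^5, 2510) = 2510
  i=6: min(200*2^6, 2510) = 2510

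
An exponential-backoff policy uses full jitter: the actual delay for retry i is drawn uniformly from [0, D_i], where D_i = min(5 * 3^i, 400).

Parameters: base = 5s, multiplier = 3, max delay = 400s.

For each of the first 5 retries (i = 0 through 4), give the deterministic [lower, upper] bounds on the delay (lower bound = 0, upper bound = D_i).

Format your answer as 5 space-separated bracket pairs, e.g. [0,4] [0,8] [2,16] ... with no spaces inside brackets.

Answer: [0,5] [0,15] [0,45] [0,135] [0,400]

Derivation:
Computing bounds per retry:
  i=0: D_i=min(5*3^0,400)=5, bounds=[0,5]
  i=1: D_i=min(5*3^1,400)=15, bounds=[0,15]
  i=2: D_i=min(5*3^2,400)=45, bounds=[0,45]
  i=3: D_i=min(5*3^3,400)=135, bounds=[0,135]
  i=4: D_i=min(5*3^4,400)=400, bounds=[0,400]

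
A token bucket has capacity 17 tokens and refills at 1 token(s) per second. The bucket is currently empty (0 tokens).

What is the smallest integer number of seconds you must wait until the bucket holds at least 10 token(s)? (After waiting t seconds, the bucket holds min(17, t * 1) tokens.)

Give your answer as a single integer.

Need t * 1 >= 10, so t >= 10/1.
Smallest integer t = ceil(10/1) = 10.

Answer: 10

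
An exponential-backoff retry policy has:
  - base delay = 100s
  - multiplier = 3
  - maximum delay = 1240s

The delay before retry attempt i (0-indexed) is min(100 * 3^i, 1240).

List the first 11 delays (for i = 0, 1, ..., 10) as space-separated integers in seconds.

Answer: 100 300 900 1240 1240 1240 1240 1240 1240 1240 1240

Derivation:
Computing each delay:
  i=0: min(100*3^0, 1240) = 100
  i=1: min(100*3^1, 1240) = 300
  i=2: min(100*3^2, 1240) = 900
  i=3: min(100*3^3, 1240) = 1240
  i=4: min(100*3^4, 1240) = 1240
  i=5: min(100*3^5, 1240) = 1240
  i=6: min(100*3^6, 1240) = 1240
  i=7: min(100*3^7, 1240) = 1240
  i=8: min(100*3^8, 1240) = 1240
  i=9: min(100*3^9, 1240) = 1240
  i=10: min(100*3^10, 1240) = 1240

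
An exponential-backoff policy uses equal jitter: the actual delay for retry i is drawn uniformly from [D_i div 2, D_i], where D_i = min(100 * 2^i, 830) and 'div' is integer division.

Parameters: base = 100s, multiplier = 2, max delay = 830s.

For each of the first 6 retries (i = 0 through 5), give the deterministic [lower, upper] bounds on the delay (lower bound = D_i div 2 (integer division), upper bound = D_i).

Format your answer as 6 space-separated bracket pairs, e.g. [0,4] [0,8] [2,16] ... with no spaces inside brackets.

Computing bounds per retry:
  i=0: D_i=min(100*2^0,830)=100, bounds=[50,100]
  i=1: D_i=min(100*2^1,830)=200, bounds=[100,200]
  i=2: D_i=min(100*2^2,830)=400, bounds=[200,400]
  i=3: D_i=min(100*2^3,830)=800, bounds=[400,800]
  i=4: D_i=min(100*2^4,830)=830, bounds=[415,830]
  i=5: D_i=min(100*2^5,830)=830, bounds=[415,830]

Answer: [50,100] [100,200] [200,400] [400,800] [415,830] [415,830]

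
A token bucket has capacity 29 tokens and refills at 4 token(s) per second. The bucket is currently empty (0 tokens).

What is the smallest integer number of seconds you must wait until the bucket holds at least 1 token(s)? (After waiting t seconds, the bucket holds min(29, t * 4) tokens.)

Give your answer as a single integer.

Need t * 4 >= 1, so t >= 1/4.
Smallest integer t = ceil(1/4) = 1.

Answer: 1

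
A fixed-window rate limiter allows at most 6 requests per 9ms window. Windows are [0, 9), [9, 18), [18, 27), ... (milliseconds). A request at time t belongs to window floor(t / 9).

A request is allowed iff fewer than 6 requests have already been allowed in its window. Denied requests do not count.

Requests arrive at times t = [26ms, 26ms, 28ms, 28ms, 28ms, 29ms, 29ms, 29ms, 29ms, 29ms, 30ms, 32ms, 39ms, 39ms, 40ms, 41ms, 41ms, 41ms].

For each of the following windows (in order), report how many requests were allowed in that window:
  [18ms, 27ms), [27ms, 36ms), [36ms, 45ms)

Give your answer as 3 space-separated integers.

Processing requests:
  req#1 t=26ms (window 2): ALLOW
  req#2 t=26ms (window 2): ALLOW
  req#3 t=28ms (window 3): ALLOW
  req#4 t=28ms (window 3): ALLOW
  req#5 t=28ms (window 3): ALLOW
  req#6 t=29ms (window 3): ALLOW
  req#7 t=29ms (window 3): ALLOW
  req#8 t=29ms (window 3): ALLOW
  req#9 t=29ms (window 3): DENY
  req#10 t=29ms (window 3): DENY
  req#11 t=30ms (window 3): DENY
  req#12 t=32ms (window 3): DENY
  req#13 t=39ms (window 4): ALLOW
  req#14 t=39ms (window 4): ALLOW
  req#15 t=40ms (window 4): ALLOW
  req#16 t=41ms (window 4): ALLOW
  req#17 t=41ms (window 4): ALLOW
  req#18 t=41ms (window 4): ALLOW

Allowed counts by window: 2 6 6

Answer: 2 6 6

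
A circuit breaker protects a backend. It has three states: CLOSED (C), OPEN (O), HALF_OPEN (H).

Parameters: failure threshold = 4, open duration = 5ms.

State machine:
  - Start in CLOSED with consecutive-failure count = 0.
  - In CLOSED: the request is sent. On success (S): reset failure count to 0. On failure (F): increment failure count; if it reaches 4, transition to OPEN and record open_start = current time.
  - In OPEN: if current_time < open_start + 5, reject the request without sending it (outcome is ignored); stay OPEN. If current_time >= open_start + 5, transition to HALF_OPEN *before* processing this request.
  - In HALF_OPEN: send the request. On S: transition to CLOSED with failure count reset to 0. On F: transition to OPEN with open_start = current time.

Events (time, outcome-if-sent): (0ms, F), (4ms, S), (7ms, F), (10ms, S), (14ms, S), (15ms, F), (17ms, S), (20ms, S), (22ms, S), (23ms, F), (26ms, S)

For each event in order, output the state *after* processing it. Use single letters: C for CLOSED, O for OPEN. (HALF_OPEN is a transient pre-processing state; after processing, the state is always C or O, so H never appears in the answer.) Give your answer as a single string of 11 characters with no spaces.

Answer: CCCCCCCCCCC

Derivation:
State after each event:
  event#1 t=0ms outcome=F: state=CLOSED
  event#2 t=4ms outcome=S: state=CLOSED
  event#3 t=7ms outcome=F: state=CLOSED
  event#4 t=10ms outcome=S: state=CLOSED
  event#5 t=14ms outcome=S: state=CLOSED
  event#6 t=15ms outcome=F: state=CLOSED
  event#7 t=17ms outcome=S: state=CLOSED
  event#8 t=20ms outcome=S: state=CLOSED
  event#9 t=22ms outcome=S: state=CLOSED
  event#10 t=23ms outcome=F: state=CLOSED
  event#11 t=26ms outcome=S: state=CLOSED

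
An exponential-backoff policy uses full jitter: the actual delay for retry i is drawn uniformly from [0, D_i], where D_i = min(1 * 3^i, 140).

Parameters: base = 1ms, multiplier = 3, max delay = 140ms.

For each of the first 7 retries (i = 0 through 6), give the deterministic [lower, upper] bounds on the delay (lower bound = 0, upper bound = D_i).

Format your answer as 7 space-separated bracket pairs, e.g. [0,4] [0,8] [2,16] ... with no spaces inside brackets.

Answer: [0,1] [0,3] [0,9] [0,27] [0,81] [0,140] [0,140]

Derivation:
Computing bounds per retry:
  i=0: D_i=min(1*3^0,140)=1, bounds=[0,1]
  i=1: D_i=min(1*3^1,140)=3, bounds=[0,3]
  i=2: D_i=min(1*3^2,140)=9, bounds=[0,9]
  i=3: D_i=min(1*3^3,140)=27, bounds=[0,27]
  i=4: D_i=min(1*3^4,140)=81, bounds=[0,81]
  i=5: D_i=min(1*3^5,140)=140, bounds=[0,140]
  i=6: D_i=min(1*3^6,140)=140, bounds=[0,140]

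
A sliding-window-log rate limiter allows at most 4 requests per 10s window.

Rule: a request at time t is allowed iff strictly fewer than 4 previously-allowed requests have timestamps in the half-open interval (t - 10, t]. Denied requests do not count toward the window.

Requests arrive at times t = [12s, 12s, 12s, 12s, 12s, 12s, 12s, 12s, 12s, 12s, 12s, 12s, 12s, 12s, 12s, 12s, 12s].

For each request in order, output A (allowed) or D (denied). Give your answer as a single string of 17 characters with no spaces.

Answer: AAAADDDDDDDDDDDDD

Derivation:
Tracking allowed requests in the window:
  req#1 t=12s: ALLOW
  req#2 t=12s: ALLOW
  req#3 t=12s: ALLOW
  req#4 t=12s: ALLOW
  req#5 t=12s: DENY
  req#6 t=12s: DENY
  req#7 t=12s: DENY
  req#8 t=12s: DENY
  req#9 t=12s: DENY
  req#10 t=12s: DENY
  req#11 t=12s: DENY
  req#12 t=12s: DENY
  req#13 t=12s: DENY
  req#14 t=12s: DENY
  req#15 t=12s: DENY
  req#16 t=12s: DENY
  req#17 t=12s: DENY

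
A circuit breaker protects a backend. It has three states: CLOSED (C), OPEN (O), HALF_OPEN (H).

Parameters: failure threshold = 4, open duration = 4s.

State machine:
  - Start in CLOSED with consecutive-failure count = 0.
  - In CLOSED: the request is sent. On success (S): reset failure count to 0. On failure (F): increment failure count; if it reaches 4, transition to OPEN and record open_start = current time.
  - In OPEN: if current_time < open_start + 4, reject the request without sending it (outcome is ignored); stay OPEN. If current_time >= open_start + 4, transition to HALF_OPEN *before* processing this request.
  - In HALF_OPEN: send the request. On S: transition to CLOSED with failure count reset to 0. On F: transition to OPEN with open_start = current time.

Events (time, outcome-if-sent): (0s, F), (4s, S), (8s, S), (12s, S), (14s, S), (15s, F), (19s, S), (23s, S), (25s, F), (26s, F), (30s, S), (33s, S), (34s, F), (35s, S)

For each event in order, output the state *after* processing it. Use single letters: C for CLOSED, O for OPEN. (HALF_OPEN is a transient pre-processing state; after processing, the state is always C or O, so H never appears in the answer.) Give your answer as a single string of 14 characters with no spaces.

State after each event:
  event#1 t=0s outcome=F: state=CLOSED
  event#2 t=4s outcome=S: state=CLOSED
  event#3 t=8s outcome=S: state=CLOSED
  event#4 t=12s outcome=S: state=CLOSED
  event#5 t=14s outcome=S: state=CLOSED
  event#6 t=15s outcome=F: state=CLOSED
  event#7 t=19s outcome=S: state=CLOSED
  event#8 t=23s outcome=S: state=CLOSED
  event#9 t=25s outcome=F: state=CLOSED
  event#10 t=26s outcome=F: state=CLOSED
  event#11 t=30s outcome=S: state=CLOSED
  event#12 t=33s outcome=S: state=CLOSED
  event#13 t=34s outcome=F: state=CLOSED
  event#14 t=35s outcome=S: state=CLOSED

Answer: CCCCCCCCCCCCCC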